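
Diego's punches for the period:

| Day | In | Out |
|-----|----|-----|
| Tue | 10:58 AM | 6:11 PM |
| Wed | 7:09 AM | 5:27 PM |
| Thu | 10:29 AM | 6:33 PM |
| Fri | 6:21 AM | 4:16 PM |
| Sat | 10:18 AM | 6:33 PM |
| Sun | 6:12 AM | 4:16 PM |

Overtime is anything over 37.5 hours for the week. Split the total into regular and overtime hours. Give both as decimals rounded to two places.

Tue: 10:58 AM–6:11 PM = 7 h 13 min
Wed: 7:09 AM–5:27 PM = 10 h 18 min
Thu: 10:29 AM–6:33 PM = 8 h 4 min
Fri: 6:21 AM–4:16 PM = 9 h 55 min
Sat: 10:18 AM–6:33 PM = 8 h 15 min
Sun: 6:12 AM–4:16 PM = 10 h 4 min
Total worked: 53 h 49 min = 53.82 h.
Threshold 37.5 h → overtime 16 h 19 min, regular 37 h 30 min.

Regular 37.50 hours, overtime 16.32 hours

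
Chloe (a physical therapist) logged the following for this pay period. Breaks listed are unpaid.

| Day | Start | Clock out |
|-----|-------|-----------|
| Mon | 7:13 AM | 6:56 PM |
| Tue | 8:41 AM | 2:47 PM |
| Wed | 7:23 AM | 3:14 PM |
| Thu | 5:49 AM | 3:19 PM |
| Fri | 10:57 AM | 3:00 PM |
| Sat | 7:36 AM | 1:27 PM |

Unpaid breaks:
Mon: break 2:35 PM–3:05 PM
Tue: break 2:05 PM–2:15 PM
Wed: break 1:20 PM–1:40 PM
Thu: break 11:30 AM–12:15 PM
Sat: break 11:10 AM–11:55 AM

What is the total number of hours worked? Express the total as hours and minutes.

42 h 34 min

Mon: 7:13 AM–6:56 PM = 11 h 43 min; less 30 min break → 11 h 13 min
Tue: 8:41 AM–2:47 PM = 6 h 6 min; less 10 min break → 5 h 56 min
Wed: 7:23 AM–3:14 PM = 7 h 51 min; less 20 min break → 7 h 31 min
Thu: 5:49 AM–3:19 PM = 9 h 30 min; less 45 min break → 8 h 45 min
Fri: 10:57 AM–3:00 PM = 4 h 3 min
Sat: 7:36 AM–1:27 PM = 5 h 51 min; less 45 min break → 5 h 6 min
Total: 11 h 13 min + 5 h 56 min + 7 h 31 min + 8 h 45 min + 4 h 3 min + 5 h 6 min = 42 h 34 min.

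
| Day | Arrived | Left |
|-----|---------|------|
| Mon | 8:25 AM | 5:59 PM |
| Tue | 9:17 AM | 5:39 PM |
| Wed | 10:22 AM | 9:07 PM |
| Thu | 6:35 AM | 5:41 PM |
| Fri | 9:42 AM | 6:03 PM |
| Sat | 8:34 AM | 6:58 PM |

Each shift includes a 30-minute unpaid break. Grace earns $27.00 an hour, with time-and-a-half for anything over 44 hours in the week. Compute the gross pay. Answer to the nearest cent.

Mon: 8:25 AM–5:59 PM = 9 h 34 min; less 30 min break → 9 h 4 min
Tue: 9:17 AM–5:39 PM = 8 h 22 min; less 30 min break → 7 h 52 min
Wed: 10:22 AM–9:07 PM = 10 h 45 min; less 30 min break → 10 h 15 min
Thu: 6:35 AM–5:41 PM = 11 h 6 min; less 30 min break → 10 h 36 min
Fri: 9:42 AM–6:03 PM = 8 h 21 min; less 30 min break → 7 h 51 min
Sat: 8:34 AM–6:58 PM = 10 h 24 min; less 30 min break → 9 h 54 min
Total worked: 55 h 32 min = 3332 min.
Regular 44 h 0 min = 2640 min at $27.00/h; overtime 11 h 32 min = 692 min at $40.50/h.
Pay = (2640 × $27.00 + 692 × $40.50) ÷ 60 = $1655.10.

$1655.10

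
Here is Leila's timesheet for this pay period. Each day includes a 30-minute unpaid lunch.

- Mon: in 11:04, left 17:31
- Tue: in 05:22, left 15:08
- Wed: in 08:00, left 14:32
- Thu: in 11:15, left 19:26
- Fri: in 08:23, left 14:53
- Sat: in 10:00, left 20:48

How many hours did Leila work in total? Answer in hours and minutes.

45 h 14 min

Mon: 11:04–17:31 = 6 h 27 min; less 30 min break → 5 h 57 min
Tue: 05:22–15:08 = 9 h 46 min; less 30 min break → 9 h 16 min
Wed: 08:00–14:32 = 6 h 32 min; less 30 min break → 6 h 2 min
Thu: 11:15–19:26 = 8 h 11 min; less 30 min break → 7 h 41 min
Fri: 08:23–14:53 = 6 h 30 min; less 30 min break → 6 h 0 min
Sat: 10:00–20:48 = 10 h 48 min; less 30 min break → 10 h 18 min
Total: 5 h 57 min + 9 h 16 min + 6 h 2 min + 7 h 41 min + 6 h 0 min + 10 h 18 min = 45 h 14 min.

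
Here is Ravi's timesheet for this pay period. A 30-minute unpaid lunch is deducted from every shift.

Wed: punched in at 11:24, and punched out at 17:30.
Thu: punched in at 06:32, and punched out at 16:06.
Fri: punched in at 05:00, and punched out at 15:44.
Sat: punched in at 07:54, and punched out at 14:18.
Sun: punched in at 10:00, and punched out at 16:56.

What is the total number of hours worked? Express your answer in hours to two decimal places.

Wed: 11:24–17:30 = 6 h 6 min; less 30 min break → 5 h 36 min
Thu: 06:32–16:06 = 9 h 34 min; less 30 min break → 9 h 4 min
Fri: 05:00–15:44 = 10 h 44 min; less 30 min break → 10 h 14 min
Sat: 07:54–14:18 = 6 h 24 min; less 30 min break → 5 h 54 min
Sun: 10:00–16:56 = 6 h 56 min; less 30 min break → 6 h 26 min
Total: 5 h 36 min + 9 h 4 min + 10 h 14 min + 5 h 54 min + 6 h 26 min = 37 h 14 min.

37.23 hours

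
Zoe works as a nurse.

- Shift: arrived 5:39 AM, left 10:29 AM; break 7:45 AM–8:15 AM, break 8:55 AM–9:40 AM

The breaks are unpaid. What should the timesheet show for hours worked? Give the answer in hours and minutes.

Shift: 5:39 AM–10:29 AM = 4 h 50 min; less 75 min break → 3 h 35 min

3 h 35 min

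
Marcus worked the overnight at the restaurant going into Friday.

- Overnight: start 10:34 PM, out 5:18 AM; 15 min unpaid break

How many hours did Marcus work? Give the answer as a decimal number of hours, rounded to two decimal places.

Overnight: 10:34 PM → midnight = 1 h 26 min; midnight → 5:18 AM = 5 h 18 min; span 6 h 44 min; less 15 min break → 6 h 29 min

6.48 hours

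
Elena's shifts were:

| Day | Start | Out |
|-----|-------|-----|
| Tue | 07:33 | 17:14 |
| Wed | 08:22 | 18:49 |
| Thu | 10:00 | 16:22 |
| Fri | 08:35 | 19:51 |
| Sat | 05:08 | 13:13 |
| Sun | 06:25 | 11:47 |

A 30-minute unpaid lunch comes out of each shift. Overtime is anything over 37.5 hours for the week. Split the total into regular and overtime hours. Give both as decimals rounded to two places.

Regular 37.50 hours, overtime 10.72 hours

Tue: 07:33–17:14 = 9 h 41 min; less 30 min break → 9 h 11 min
Wed: 08:22–18:49 = 10 h 27 min; less 30 min break → 9 h 57 min
Thu: 10:00–16:22 = 6 h 22 min; less 30 min break → 5 h 52 min
Fri: 08:35–19:51 = 11 h 16 min; less 30 min break → 10 h 46 min
Sat: 05:08–13:13 = 8 h 5 min; less 30 min break → 7 h 35 min
Sun: 06:25–11:47 = 5 h 22 min; less 30 min break → 4 h 52 min
Total worked: 48 h 13 min = 48.22 h.
Threshold 37.5 h → overtime 10 h 43 min, regular 37 h 30 min.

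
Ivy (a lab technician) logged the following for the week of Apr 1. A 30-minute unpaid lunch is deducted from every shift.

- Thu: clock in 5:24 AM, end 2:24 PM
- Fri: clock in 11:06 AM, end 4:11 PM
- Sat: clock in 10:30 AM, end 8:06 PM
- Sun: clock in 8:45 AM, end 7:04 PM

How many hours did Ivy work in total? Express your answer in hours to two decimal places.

32.00 hours

Thu: 5:24 AM–2:24 PM = 9 h 0 min; less 30 min break → 8 h 30 min
Fri: 11:06 AM–4:11 PM = 5 h 5 min; less 30 min break → 4 h 35 min
Sat: 10:30 AM–8:06 PM = 9 h 36 min; less 30 min break → 9 h 6 min
Sun: 8:45 AM–7:04 PM = 10 h 19 min; less 30 min break → 9 h 49 min
Total: 8 h 30 min + 4 h 35 min + 9 h 6 min + 9 h 49 min = 32 h 0 min.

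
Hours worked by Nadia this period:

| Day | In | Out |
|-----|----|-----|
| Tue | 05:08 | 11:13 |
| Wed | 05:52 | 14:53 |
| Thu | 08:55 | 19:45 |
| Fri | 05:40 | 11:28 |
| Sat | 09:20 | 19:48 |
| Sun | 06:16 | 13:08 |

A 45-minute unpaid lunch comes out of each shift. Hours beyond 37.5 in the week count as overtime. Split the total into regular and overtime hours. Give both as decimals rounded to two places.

Regular 37.50 hours, overtime 7.07 hours

Tue: 05:08–11:13 = 6 h 5 min; less 45 min break → 5 h 20 min
Wed: 05:52–14:53 = 9 h 1 min; less 45 min break → 8 h 16 min
Thu: 08:55–19:45 = 10 h 50 min; less 45 min break → 10 h 5 min
Fri: 05:40–11:28 = 5 h 48 min; less 45 min break → 5 h 3 min
Sat: 09:20–19:48 = 10 h 28 min; less 45 min break → 9 h 43 min
Sun: 06:16–13:08 = 6 h 52 min; less 45 min break → 6 h 7 min
Total worked: 44 h 34 min = 44.57 h.
Threshold 37.5 h → overtime 7 h 4 min, regular 37 h 30 min.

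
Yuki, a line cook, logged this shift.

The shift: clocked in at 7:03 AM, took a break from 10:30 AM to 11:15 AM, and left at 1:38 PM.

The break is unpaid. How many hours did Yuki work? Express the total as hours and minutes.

5 h 50 min

The shift: 7:03 AM–1:38 PM = 6 h 35 min; less 45 min break → 5 h 50 min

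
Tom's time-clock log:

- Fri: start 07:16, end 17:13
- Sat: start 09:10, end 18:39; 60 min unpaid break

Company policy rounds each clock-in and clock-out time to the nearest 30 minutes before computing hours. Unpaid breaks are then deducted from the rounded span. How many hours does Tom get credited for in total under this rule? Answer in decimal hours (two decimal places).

Fri: in 07:16→07:30, out 17:13→17:00; 9 h 30 min
Sat: in 09:10→09:00, out 18:39→18:30; 9 h 30 min − 60 min = 8 h 30 min
Total credited: 18 h 0 min.

18.00 hours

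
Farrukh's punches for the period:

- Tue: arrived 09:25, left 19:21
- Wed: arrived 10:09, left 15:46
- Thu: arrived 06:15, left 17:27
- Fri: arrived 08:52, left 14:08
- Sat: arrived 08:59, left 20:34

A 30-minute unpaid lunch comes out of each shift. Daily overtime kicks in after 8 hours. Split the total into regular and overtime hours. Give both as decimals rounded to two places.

Tue: 09:25–19:21 = 9 h 56 min; less 30 min break → 9 h 26 min
Wed: 10:09–15:46 = 5 h 37 min; less 30 min break → 5 h 7 min
Thu: 06:15–17:27 = 11 h 12 min; less 30 min break → 10 h 42 min
Fri: 08:52–14:08 = 5 h 16 min; less 30 min break → 4 h 46 min
Sat: 08:59–20:34 = 11 h 35 min; less 30 min break → 11 h 5 min
Tue reg 8 h 0 min / OT 1 h 26 min; Wed reg 5 h 7 min / OT 0 h 0 min; Thu reg 8 h 0 min / OT 2 h 42 min; Fri reg 4 h 46 min / OT 0 h 0 min; Sat reg 8 h 0 min / OT 3 h 5 min.
Totals: regular 33 h 53 min, overtime 7 h 13 min.

Regular 33.88 hours, overtime 7.22 hours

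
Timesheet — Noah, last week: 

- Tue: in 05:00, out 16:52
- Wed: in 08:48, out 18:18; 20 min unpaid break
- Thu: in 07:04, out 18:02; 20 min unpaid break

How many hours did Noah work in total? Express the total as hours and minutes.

31 h 40 min

Tue: 05:00–16:52 = 11 h 52 min
Wed: 08:48–18:18 = 9 h 30 min; less 20 min break → 9 h 10 min
Thu: 07:04–18:02 = 10 h 58 min; less 20 min break → 10 h 38 min
Total: 11 h 52 min + 9 h 10 min + 10 h 38 min = 31 h 40 min.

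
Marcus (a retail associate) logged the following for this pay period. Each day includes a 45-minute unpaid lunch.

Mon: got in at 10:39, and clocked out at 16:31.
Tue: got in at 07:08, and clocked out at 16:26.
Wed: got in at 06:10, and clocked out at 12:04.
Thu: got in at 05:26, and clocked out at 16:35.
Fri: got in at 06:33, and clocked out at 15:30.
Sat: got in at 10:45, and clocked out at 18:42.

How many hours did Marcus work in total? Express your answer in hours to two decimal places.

44.62 hours

Mon: 10:39–16:31 = 5 h 52 min; less 45 min break → 5 h 7 min
Tue: 07:08–16:26 = 9 h 18 min; less 45 min break → 8 h 33 min
Wed: 06:10–12:04 = 5 h 54 min; less 45 min break → 5 h 9 min
Thu: 05:26–16:35 = 11 h 9 min; less 45 min break → 10 h 24 min
Fri: 06:33–15:30 = 8 h 57 min; less 45 min break → 8 h 12 min
Sat: 10:45–18:42 = 7 h 57 min; less 45 min break → 7 h 12 min
Total: 5 h 7 min + 8 h 33 min + 5 h 9 min + 10 h 24 min + 8 h 12 min + 7 h 12 min = 44 h 37 min.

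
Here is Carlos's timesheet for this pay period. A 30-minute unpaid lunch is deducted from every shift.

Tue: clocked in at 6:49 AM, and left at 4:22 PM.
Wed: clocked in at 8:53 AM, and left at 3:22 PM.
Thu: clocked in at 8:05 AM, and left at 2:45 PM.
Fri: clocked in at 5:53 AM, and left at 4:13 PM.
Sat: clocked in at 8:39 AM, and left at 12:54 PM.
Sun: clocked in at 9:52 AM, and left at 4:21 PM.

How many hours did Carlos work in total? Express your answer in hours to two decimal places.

40.77 hours

Tue: 6:49 AM–4:22 PM = 9 h 33 min; less 30 min break → 9 h 3 min
Wed: 8:53 AM–3:22 PM = 6 h 29 min; less 30 min break → 5 h 59 min
Thu: 8:05 AM–2:45 PM = 6 h 40 min; less 30 min break → 6 h 10 min
Fri: 5:53 AM–4:13 PM = 10 h 20 min; less 30 min break → 9 h 50 min
Sat: 8:39 AM–12:54 PM = 4 h 15 min; less 30 min break → 3 h 45 min
Sun: 9:52 AM–4:21 PM = 6 h 29 min; less 30 min break → 5 h 59 min
Total: 9 h 3 min + 5 h 59 min + 6 h 10 min + 9 h 50 min + 3 h 45 min + 5 h 59 min = 40 h 46 min.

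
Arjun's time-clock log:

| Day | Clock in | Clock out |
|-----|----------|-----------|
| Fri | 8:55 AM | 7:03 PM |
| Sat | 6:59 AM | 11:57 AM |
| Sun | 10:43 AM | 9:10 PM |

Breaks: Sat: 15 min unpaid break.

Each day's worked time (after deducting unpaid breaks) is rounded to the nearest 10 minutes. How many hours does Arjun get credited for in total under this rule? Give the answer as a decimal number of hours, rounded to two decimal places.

Fri: 8:55 AM–7:03 PM = 10 h 8 min → rounds to 10 h 10 min
Sat: 6:59 AM–11:57 AM = 4 h 58 min − 15 min = 4 h 43 min → rounds to 4 h 40 min
Sun: 10:43 AM–9:10 PM = 10 h 27 min → rounds to 10 h 30 min
Total credited: 25 h 20 min.

25.33 hours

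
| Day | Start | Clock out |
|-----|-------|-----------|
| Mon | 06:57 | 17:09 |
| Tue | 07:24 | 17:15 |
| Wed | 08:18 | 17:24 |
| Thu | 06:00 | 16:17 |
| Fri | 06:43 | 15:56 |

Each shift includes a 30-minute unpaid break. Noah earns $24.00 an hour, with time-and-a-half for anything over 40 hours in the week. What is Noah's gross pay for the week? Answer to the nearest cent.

$1181.40

Mon: 06:57–17:09 = 10 h 12 min; less 30 min break → 9 h 42 min
Tue: 07:24–17:15 = 9 h 51 min; less 30 min break → 9 h 21 min
Wed: 08:18–17:24 = 9 h 6 min; less 30 min break → 8 h 36 min
Thu: 06:00–16:17 = 10 h 17 min; less 30 min break → 9 h 47 min
Fri: 06:43–15:56 = 9 h 13 min; less 30 min break → 8 h 43 min
Total worked: 46 h 9 min = 2769 min.
Regular 40 h 0 min = 2400 min at $24.00/h; overtime 6 h 9 min = 369 min at $36.00/h.
Pay = (2400 × $24.00 + 369 × $36.00) ÷ 60 = $1181.40.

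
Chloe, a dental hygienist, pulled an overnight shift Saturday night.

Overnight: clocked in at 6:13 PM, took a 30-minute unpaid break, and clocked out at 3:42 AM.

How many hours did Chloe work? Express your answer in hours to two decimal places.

8.98 hours

Overnight: 6:13 PM → midnight = 5 h 47 min; midnight → 3:42 AM = 3 h 42 min; span 9 h 29 min; less 30 min break → 8 h 59 min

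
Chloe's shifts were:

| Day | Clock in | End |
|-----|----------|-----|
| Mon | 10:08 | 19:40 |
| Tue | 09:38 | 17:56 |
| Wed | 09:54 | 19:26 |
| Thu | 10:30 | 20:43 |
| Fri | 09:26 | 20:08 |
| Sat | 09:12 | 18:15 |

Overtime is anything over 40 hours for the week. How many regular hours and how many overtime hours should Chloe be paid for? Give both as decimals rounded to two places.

Regular 40.00 hours, overtime 17.33 hours

Mon: 10:08–19:40 = 9 h 32 min
Tue: 09:38–17:56 = 8 h 18 min
Wed: 09:54–19:26 = 9 h 32 min
Thu: 10:30–20:43 = 10 h 13 min
Fri: 09:26–20:08 = 10 h 42 min
Sat: 09:12–18:15 = 9 h 3 min
Total worked: 57 h 20 min = 57.33 h.
Threshold 40 h → overtime 17 h 20 min, regular 40 h 0 min.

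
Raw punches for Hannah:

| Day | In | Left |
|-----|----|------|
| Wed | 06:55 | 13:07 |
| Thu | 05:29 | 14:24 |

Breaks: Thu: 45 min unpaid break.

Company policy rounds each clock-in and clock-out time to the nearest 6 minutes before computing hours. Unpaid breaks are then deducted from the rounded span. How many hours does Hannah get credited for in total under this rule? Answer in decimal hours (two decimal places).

Wed: in 06:55→06:54, out 13:07→13:06; 6 h 12 min
Thu: in 05:29→05:30, out 14:24→14:24; 8 h 54 min − 45 min = 8 h 9 min
Total credited: 14 h 21 min.

14.35 hours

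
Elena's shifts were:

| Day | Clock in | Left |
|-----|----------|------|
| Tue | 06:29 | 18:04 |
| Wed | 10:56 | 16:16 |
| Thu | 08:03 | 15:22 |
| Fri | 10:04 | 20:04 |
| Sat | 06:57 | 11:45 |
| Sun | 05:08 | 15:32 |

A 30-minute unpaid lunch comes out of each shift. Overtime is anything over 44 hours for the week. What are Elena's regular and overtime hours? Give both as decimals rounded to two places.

Tue: 06:29–18:04 = 11 h 35 min; less 30 min break → 11 h 5 min
Wed: 10:56–16:16 = 5 h 20 min; less 30 min break → 4 h 50 min
Thu: 08:03–15:22 = 7 h 19 min; less 30 min break → 6 h 49 min
Fri: 10:04–20:04 = 10 h 0 min; less 30 min break → 9 h 30 min
Sat: 06:57–11:45 = 4 h 48 min; less 30 min break → 4 h 18 min
Sun: 05:08–15:32 = 10 h 24 min; less 30 min break → 9 h 54 min
Total worked: 46 h 26 min = 46.43 h.
Threshold 44 h → overtime 2 h 26 min, regular 44 h 0 min.

Regular 44.00 hours, overtime 2.43 hours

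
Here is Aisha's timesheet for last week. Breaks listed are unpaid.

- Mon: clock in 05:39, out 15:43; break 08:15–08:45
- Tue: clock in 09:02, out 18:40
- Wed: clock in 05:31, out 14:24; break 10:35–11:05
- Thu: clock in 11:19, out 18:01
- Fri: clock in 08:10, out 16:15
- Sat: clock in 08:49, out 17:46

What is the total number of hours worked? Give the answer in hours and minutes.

Mon: 05:39–15:43 = 10 h 4 min; less 30 min break → 9 h 34 min
Tue: 09:02–18:40 = 9 h 38 min
Wed: 05:31–14:24 = 8 h 53 min; less 30 min break → 8 h 23 min
Thu: 11:19–18:01 = 6 h 42 min
Fri: 08:10–16:15 = 8 h 5 min
Sat: 08:49–17:46 = 8 h 57 min
Total: 9 h 34 min + 9 h 38 min + 8 h 23 min + 6 h 42 min + 8 h 5 min + 8 h 57 min = 51 h 19 min.

51 h 19 min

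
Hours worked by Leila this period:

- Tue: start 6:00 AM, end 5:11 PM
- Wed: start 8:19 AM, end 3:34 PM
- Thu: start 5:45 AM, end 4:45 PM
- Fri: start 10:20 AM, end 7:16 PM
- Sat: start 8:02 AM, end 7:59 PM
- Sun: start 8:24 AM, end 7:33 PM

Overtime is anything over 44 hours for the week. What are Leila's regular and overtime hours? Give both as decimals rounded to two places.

Regular 44.00 hours, overtime 17.47 hours

Tue: 6:00 AM–5:11 PM = 11 h 11 min
Wed: 8:19 AM–3:34 PM = 7 h 15 min
Thu: 5:45 AM–4:45 PM = 11 h 0 min
Fri: 10:20 AM–7:16 PM = 8 h 56 min
Sat: 8:02 AM–7:59 PM = 11 h 57 min
Sun: 8:24 AM–7:33 PM = 11 h 9 min
Total worked: 61 h 28 min = 61.47 h.
Threshold 44 h → overtime 17 h 28 min, regular 44 h 0 min.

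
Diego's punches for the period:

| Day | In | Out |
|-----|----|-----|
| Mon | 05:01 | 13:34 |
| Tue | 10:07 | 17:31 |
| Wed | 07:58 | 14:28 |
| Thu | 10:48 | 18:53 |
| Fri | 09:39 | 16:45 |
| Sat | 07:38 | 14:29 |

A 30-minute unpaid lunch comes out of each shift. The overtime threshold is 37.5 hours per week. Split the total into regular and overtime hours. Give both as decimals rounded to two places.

Regular 37.50 hours, overtime 3.98 hours

Mon: 05:01–13:34 = 8 h 33 min; less 30 min break → 8 h 3 min
Tue: 10:07–17:31 = 7 h 24 min; less 30 min break → 6 h 54 min
Wed: 07:58–14:28 = 6 h 30 min; less 30 min break → 6 h 0 min
Thu: 10:48–18:53 = 8 h 5 min; less 30 min break → 7 h 35 min
Fri: 09:39–16:45 = 7 h 6 min; less 30 min break → 6 h 36 min
Sat: 07:38–14:29 = 6 h 51 min; less 30 min break → 6 h 21 min
Total worked: 41 h 29 min = 41.48 h.
Threshold 37.5 h → overtime 3 h 59 min, regular 37 h 30 min.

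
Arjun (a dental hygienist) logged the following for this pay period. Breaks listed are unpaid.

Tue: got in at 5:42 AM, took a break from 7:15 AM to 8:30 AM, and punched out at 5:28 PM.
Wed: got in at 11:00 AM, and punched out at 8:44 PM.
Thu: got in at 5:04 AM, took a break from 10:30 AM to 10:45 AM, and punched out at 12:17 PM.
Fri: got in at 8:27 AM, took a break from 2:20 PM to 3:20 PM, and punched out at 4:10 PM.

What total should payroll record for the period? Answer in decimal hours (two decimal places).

33.93 hours

Tue: 5:42 AM–5:28 PM = 11 h 46 min; less 75 min break → 10 h 31 min
Wed: 11:00 AM–8:44 PM = 9 h 44 min
Thu: 5:04 AM–12:17 PM = 7 h 13 min; less 15 min break → 6 h 58 min
Fri: 8:27 AM–4:10 PM = 7 h 43 min; less 60 min break → 6 h 43 min
Total: 10 h 31 min + 9 h 44 min + 6 h 58 min + 6 h 43 min = 33 h 56 min.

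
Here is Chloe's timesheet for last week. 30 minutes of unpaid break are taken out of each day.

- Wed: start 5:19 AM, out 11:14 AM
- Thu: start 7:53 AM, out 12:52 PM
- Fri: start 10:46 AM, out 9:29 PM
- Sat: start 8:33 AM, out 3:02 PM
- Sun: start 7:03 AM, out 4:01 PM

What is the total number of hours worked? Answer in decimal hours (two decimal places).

Wed: 5:19 AM–11:14 AM = 5 h 55 min; less 30 min break → 5 h 25 min
Thu: 7:53 AM–12:52 PM = 4 h 59 min; less 30 min break → 4 h 29 min
Fri: 10:46 AM–9:29 PM = 10 h 43 min; less 30 min break → 10 h 13 min
Sat: 8:33 AM–3:02 PM = 6 h 29 min; less 30 min break → 5 h 59 min
Sun: 7:03 AM–4:01 PM = 8 h 58 min; less 30 min break → 8 h 28 min
Total: 5 h 25 min + 4 h 29 min + 10 h 13 min + 5 h 59 min + 8 h 28 min = 34 h 34 min.

34.57 hours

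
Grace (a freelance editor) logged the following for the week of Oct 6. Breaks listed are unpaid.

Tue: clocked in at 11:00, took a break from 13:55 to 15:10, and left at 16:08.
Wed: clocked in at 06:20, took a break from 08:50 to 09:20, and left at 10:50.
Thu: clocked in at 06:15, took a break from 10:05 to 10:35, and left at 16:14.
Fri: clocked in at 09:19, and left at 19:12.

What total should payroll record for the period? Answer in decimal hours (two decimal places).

Tue: 11:00–16:08 = 5 h 8 min; less 75 min break → 3 h 53 min
Wed: 06:20–10:50 = 4 h 30 min; less 30 min break → 4 h 0 min
Thu: 06:15–16:14 = 9 h 59 min; less 30 min break → 9 h 29 min
Fri: 09:19–19:12 = 9 h 53 min
Total: 3 h 53 min + 4 h 0 min + 9 h 29 min + 9 h 53 min = 27 h 15 min.

27.25 hours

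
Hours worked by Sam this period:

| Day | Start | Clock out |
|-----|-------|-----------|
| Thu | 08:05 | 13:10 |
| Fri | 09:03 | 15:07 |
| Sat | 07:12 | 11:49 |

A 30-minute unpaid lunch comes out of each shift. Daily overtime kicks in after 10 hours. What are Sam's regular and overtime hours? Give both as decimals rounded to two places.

Thu: 08:05–13:10 = 5 h 5 min; less 30 min break → 4 h 35 min
Fri: 09:03–15:07 = 6 h 4 min; less 30 min break → 5 h 34 min
Sat: 07:12–11:49 = 4 h 37 min; less 30 min break → 4 h 7 min
Thu reg 4 h 35 min / OT 0 h 0 min; Fri reg 5 h 34 min / OT 0 h 0 min; Sat reg 4 h 7 min / OT 0 h 0 min.
Totals: regular 14 h 16 min, overtime 0 h 0 min.

Regular 14.27 hours, overtime 0.00 hours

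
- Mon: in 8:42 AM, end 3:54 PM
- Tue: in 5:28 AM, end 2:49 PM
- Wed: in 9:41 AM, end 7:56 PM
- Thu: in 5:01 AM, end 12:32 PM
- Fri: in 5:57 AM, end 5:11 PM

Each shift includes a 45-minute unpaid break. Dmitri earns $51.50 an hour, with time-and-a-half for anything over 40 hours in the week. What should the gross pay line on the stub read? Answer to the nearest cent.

$2199.05

Mon: 8:42 AM–3:54 PM = 7 h 12 min; less 45 min break → 6 h 27 min
Tue: 5:28 AM–2:49 PM = 9 h 21 min; less 45 min break → 8 h 36 min
Wed: 9:41 AM–7:56 PM = 10 h 15 min; less 45 min break → 9 h 30 min
Thu: 5:01 AM–12:32 PM = 7 h 31 min; less 45 min break → 6 h 46 min
Fri: 5:57 AM–5:11 PM = 11 h 14 min; less 45 min break → 10 h 29 min
Total worked: 41 h 48 min = 2508 min.
Regular 40 h 0 min = 2400 min at $51.50/h; overtime 1 h 48 min = 108 min at $77.25/h.
Pay = (2400 × $51.50 + 108 × $77.25) ÷ 60 = $2199.05.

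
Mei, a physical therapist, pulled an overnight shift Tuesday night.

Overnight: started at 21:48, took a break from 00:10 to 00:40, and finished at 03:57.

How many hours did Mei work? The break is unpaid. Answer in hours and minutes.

5 h 39 min

Overnight: 21:48 → midnight = 2 h 12 min; midnight → 03:57 = 3 h 57 min; span 6 h 9 min; less 30 min break → 5 h 39 min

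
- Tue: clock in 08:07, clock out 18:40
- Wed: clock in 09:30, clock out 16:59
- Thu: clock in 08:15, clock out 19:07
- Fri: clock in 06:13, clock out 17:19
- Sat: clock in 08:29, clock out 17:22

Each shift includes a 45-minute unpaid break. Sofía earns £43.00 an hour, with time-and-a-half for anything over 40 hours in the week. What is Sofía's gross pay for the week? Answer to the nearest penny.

£2051.10

Tue: 08:07–18:40 = 10 h 33 min; less 45 min break → 9 h 48 min
Wed: 09:30–16:59 = 7 h 29 min; less 45 min break → 6 h 44 min
Thu: 08:15–19:07 = 10 h 52 min; less 45 min break → 10 h 7 min
Fri: 06:13–17:19 = 11 h 6 min; less 45 min break → 10 h 21 min
Sat: 08:29–17:22 = 8 h 53 min; less 45 min break → 8 h 8 min
Total worked: 45 h 8 min = 2708 min.
Regular 40 h 0 min = 2400 min at £43.00/h; overtime 5 h 8 min = 308 min at £64.50/h.
Pay = (2400 × £43.00 + 308 × £64.50) ÷ 60 = £2051.10.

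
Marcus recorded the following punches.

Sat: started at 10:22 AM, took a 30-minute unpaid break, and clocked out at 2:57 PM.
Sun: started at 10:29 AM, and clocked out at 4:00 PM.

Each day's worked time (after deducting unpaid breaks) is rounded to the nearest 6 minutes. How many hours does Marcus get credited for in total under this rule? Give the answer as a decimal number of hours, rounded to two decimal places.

9.60 hours

Sat: 10:22 AM–2:57 PM = 4 h 35 min − 30 min = 4 h 5 min → rounds to 4 h 6 min
Sun: 10:29 AM–4:00 PM = 5 h 31 min → rounds to 5 h 30 min
Total credited: 9 h 36 min.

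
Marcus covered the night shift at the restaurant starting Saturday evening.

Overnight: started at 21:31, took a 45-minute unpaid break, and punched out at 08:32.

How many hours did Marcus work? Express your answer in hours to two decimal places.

Overnight: 21:31 → midnight = 2 h 29 min; midnight → 08:32 = 8 h 32 min; span 11 h 1 min; less 45 min break → 10 h 16 min

10.27 hours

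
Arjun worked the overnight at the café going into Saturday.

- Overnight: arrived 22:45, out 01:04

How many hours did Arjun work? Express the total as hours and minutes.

Overnight: 22:45 → midnight = 1 h 15 min; midnight → 01:04 = 1 h 4 min; span 2 h 19 min

2 h 19 min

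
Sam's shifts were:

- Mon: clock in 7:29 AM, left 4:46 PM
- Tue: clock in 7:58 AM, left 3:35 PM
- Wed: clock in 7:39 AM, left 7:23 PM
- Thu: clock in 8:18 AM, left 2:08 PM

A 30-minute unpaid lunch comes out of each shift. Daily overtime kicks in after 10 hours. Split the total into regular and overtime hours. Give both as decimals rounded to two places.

Regular 31.23 hours, overtime 1.23 hours

Mon: 7:29 AM–4:46 PM = 9 h 17 min; less 30 min break → 8 h 47 min
Tue: 7:58 AM–3:35 PM = 7 h 37 min; less 30 min break → 7 h 7 min
Wed: 7:39 AM–7:23 PM = 11 h 44 min; less 30 min break → 11 h 14 min
Thu: 8:18 AM–2:08 PM = 5 h 50 min; less 30 min break → 5 h 20 min
Mon reg 8 h 47 min / OT 0 h 0 min; Tue reg 7 h 7 min / OT 0 h 0 min; Wed reg 10 h 0 min / OT 1 h 14 min; Thu reg 5 h 20 min / OT 0 h 0 min.
Totals: regular 31 h 14 min, overtime 1 h 14 min.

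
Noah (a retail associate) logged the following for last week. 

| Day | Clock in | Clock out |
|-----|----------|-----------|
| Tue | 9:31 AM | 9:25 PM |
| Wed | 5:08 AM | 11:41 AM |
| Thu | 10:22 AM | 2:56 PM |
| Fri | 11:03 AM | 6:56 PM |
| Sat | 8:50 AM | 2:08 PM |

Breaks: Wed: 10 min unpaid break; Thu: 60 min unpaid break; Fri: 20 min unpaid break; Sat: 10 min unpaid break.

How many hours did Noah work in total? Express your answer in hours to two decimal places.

Tue: 9:31 AM–9:25 PM = 11 h 54 min
Wed: 5:08 AM–11:41 AM = 6 h 33 min; less 10 min break → 6 h 23 min
Thu: 10:22 AM–2:56 PM = 4 h 34 min; less 60 min break → 3 h 34 min
Fri: 11:03 AM–6:56 PM = 7 h 53 min; less 20 min break → 7 h 33 min
Sat: 8:50 AM–2:08 PM = 5 h 18 min; less 10 min break → 5 h 8 min
Total: 11 h 54 min + 6 h 23 min + 3 h 34 min + 7 h 33 min + 5 h 8 min = 34 h 32 min.

34.53 hours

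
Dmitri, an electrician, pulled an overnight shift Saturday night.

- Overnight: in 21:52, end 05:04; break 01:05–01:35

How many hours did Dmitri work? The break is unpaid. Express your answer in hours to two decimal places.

6.70 hours

Overnight: 21:52 → midnight = 2 h 8 min; midnight → 05:04 = 5 h 4 min; span 7 h 12 min; less 30 min break → 6 h 42 min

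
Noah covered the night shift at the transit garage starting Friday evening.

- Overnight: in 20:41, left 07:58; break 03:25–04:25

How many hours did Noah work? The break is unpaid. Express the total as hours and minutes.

Overnight: 20:41 → midnight = 3 h 19 min; midnight → 07:58 = 7 h 58 min; span 11 h 17 min; less 60 min break → 10 h 17 min

10 h 17 min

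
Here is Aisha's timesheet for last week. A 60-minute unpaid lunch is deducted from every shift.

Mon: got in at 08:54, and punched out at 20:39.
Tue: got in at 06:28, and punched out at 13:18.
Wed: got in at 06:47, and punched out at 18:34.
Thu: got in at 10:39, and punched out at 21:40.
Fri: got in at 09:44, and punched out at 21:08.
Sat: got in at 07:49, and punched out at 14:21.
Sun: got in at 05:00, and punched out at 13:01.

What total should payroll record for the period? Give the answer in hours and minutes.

Mon: 08:54–20:39 = 11 h 45 min; less 60 min break → 10 h 45 min
Tue: 06:28–13:18 = 6 h 50 min; less 60 min break → 5 h 50 min
Wed: 06:47–18:34 = 11 h 47 min; less 60 min break → 10 h 47 min
Thu: 10:39–21:40 = 11 h 1 min; less 60 min break → 10 h 1 min
Fri: 09:44–21:08 = 11 h 24 min; less 60 min break → 10 h 24 min
Sat: 07:49–14:21 = 6 h 32 min; less 60 min break → 5 h 32 min
Sun: 05:00–13:01 = 8 h 1 min; less 60 min break → 7 h 1 min
Total: 10 h 45 min + 5 h 50 min + 10 h 47 min + 10 h 1 min + 10 h 24 min + 5 h 32 min + 7 h 1 min = 60 h 20 min.

60 h 20 min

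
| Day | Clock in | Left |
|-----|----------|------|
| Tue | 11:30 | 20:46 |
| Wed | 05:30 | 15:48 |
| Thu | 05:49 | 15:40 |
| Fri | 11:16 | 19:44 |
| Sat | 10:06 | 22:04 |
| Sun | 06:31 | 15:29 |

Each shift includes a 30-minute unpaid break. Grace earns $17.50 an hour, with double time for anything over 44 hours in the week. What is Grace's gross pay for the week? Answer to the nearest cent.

Tue: 11:30–20:46 = 9 h 16 min; less 30 min break → 8 h 46 min
Wed: 05:30–15:48 = 10 h 18 min; less 30 min break → 9 h 48 min
Thu: 05:49–15:40 = 9 h 51 min; less 30 min break → 9 h 21 min
Fri: 11:16–19:44 = 8 h 28 min; less 30 min break → 7 h 58 min
Sat: 10:06–22:04 = 11 h 58 min; less 30 min break → 11 h 28 min
Sun: 06:31–15:29 = 8 h 58 min; less 30 min break → 8 h 28 min
Total worked: 55 h 49 min = 3349 min.
Regular 44 h 0 min = 2640 min at $17.50/h; overtime 11 h 49 min = 709 min at $35.00/h.
Pay = (2640 × $17.50 + 709 × $35.00) ÷ 60 = $1183.58.

$1183.58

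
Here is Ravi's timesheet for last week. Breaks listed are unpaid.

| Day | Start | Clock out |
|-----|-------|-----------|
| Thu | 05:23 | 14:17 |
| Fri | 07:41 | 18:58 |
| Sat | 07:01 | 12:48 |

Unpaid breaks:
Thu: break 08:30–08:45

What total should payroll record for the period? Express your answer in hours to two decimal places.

25.72 hours

Thu: 05:23–14:17 = 8 h 54 min; less 15 min break → 8 h 39 min
Fri: 07:41–18:58 = 11 h 17 min
Sat: 07:01–12:48 = 5 h 47 min
Total: 8 h 39 min + 11 h 17 min + 5 h 47 min = 25 h 43 min.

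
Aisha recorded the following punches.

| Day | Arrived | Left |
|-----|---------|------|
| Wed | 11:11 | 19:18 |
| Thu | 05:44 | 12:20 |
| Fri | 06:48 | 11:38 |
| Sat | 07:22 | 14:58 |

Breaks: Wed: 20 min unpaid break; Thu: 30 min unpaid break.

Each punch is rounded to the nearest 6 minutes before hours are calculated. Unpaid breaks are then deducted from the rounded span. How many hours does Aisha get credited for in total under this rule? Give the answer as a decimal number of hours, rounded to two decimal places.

Wed: in 11:11→11:12, out 19:18→19:18; 8 h 6 min − 20 min = 7 h 46 min
Thu: in 05:44→05:42, out 12:20→12:18; 6 h 36 min − 30 min = 6 h 6 min
Fri: in 06:48→06:48, out 11:38→11:36; 4 h 48 min
Sat: in 07:22→07:24, out 14:58→15:00; 7 h 36 min
Total credited: 26 h 16 min.

26.27 hours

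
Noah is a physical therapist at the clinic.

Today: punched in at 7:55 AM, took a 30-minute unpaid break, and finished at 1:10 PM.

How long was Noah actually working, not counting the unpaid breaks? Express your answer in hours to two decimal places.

4.75 hours

Today: 7:55 AM–1:10 PM = 5 h 15 min; less 30 min break → 4 h 45 min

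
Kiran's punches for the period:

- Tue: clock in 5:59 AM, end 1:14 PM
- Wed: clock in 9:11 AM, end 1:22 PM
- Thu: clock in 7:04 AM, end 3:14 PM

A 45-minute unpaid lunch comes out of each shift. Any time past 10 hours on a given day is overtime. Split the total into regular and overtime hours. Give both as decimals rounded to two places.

Tue: 5:59 AM–1:14 PM = 7 h 15 min; less 45 min break → 6 h 30 min
Wed: 9:11 AM–1:22 PM = 4 h 11 min; less 45 min break → 3 h 26 min
Thu: 7:04 AM–3:14 PM = 8 h 10 min; less 45 min break → 7 h 25 min
Tue reg 6 h 30 min / OT 0 h 0 min; Wed reg 3 h 26 min / OT 0 h 0 min; Thu reg 7 h 25 min / OT 0 h 0 min.
Totals: regular 17 h 21 min, overtime 0 h 0 min.

Regular 17.35 hours, overtime 0.00 hours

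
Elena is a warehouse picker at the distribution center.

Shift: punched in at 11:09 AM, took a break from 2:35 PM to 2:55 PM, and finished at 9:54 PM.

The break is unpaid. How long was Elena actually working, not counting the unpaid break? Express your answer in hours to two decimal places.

Shift: 11:09 AM–9:54 PM = 10 h 45 min; less 20 min break → 10 h 25 min

10.42 hours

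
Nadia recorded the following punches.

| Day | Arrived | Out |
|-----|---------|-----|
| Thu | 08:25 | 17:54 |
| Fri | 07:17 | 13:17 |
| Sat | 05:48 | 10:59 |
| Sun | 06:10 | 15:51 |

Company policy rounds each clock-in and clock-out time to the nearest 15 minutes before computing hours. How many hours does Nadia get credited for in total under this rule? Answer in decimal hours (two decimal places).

30.25 hours

Thu: in 08:25→08:30, out 17:54→18:00; 9 h 30 min
Fri: in 07:17→07:15, out 13:17→13:15; 6 h 0 min
Sat: in 05:48→05:45, out 10:59→11:00; 5 h 15 min
Sun: in 06:10→06:15, out 15:51→15:45; 9 h 30 min
Total credited: 30 h 15 min.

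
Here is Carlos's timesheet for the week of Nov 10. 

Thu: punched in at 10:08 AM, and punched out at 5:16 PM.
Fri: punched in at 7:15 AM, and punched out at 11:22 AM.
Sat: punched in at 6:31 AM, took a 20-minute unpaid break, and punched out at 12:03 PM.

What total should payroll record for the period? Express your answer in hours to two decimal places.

16.45 hours

Thu: 10:08 AM–5:16 PM = 7 h 8 min
Fri: 7:15 AM–11:22 AM = 4 h 7 min
Sat: 6:31 AM–12:03 PM = 5 h 32 min; less 20 min break → 5 h 12 min
Total: 7 h 8 min + 4 h 7 min + 5 h 12 min = 16 h 27 min.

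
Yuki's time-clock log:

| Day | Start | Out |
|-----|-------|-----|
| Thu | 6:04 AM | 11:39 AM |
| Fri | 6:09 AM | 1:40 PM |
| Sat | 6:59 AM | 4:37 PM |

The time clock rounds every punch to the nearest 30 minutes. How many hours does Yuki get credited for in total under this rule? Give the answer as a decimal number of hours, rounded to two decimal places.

Thu: in 6:04 AM→6:00 AM, out 11:39 AM→11:30 AM; 5 h 30 min
Fri: in 6:09 AM→6:00 AM, out 1:40 PM→1:30 PM; 7 h 30 min
Sat: in 6:59 AM→7:00 AM, out 4:37 PM→4:30 PM; 9 h 30 min
Total credited: 22 h 30 min.

22.50 hours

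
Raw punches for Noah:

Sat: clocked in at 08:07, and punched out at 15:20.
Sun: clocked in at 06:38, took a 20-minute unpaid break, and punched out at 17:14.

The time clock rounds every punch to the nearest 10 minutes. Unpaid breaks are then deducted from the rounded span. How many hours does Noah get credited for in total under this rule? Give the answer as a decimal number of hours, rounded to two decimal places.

17.33 hours

Sat: in 08:07→08:10, out 15:20→15:20; 7 h 10 min
Sun: in 06:38→06:40, out 17:14→17:10; 10 h 30 min − 20 min = 10 h 10 min
Total credited: 17 h 20 min.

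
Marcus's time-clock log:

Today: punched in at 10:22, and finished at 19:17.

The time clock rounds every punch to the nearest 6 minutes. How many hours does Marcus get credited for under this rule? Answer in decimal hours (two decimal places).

Today: in 10:22→10:24, out 19:17→19:18; 8 h 54 min

8.90 hours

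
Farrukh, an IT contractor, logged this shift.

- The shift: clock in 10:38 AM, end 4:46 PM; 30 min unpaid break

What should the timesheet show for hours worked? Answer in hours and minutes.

5 h 38 min

The shift: 10:38 AM–4:46 PM = 6 h 8 min; less 30 min break → 5 h 38 min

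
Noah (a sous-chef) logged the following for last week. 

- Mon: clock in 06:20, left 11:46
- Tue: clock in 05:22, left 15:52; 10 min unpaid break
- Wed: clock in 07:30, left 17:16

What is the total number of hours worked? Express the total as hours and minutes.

25 h 32 min

Mon: 06:20–11:46 = 5 h 26 min
Tue: 05:22–15:52 = 10 h 30 min; less 10 min break → 10 h 20 min
Wed: 07:30–17:16 = 9 h 46 min
Total: 5 h 26 min + 10 h 20 min + 9 h 46 min = 25 h 32 min.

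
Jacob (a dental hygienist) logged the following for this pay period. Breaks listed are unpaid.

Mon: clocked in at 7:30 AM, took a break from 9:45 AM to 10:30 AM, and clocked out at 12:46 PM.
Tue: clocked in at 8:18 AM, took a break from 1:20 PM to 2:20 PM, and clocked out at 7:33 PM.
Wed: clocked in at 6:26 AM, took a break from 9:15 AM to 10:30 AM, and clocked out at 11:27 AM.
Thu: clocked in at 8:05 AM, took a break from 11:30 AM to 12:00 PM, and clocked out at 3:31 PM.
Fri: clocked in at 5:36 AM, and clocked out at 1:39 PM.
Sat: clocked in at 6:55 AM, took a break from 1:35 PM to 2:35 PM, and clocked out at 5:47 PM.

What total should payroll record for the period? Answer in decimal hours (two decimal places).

Mon: 7:30 AM–12:46 PM = 5 h 16 min; less 45 min break → 4 h 31 min
Tue: 8:18 AM–7:33 PM = 11 h 15 min; less 60 min break → 10 h 15 min
Wed: 6:26 AM–11:27 AM = 5 h 1 min; less 75 min break → 3 h 46 min
Thu: 8:05 AM–3:31 PM = 7 h 26 min; less 30 min break → 6 h 56 min
Fri: 5:36 AM–1:39 PM = 8 h 3 min
Sat: 6:55 AM–5:47 PM = 10 h 52 min; less 60 min break → 9 h 52 min
Total: 4 h 31 min + 10 h 15 min + 3 h 46 min + 6 h 56 min + 8 h 3 min + 9 h 52 min = 43 h 23 min.

43.38 hours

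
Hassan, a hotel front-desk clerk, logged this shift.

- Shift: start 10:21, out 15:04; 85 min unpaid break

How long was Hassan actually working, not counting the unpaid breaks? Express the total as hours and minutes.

Shift: 10:21–15:04 = 4 h 43 min; less 85 min break → 3 h 18 min

3 h 18 min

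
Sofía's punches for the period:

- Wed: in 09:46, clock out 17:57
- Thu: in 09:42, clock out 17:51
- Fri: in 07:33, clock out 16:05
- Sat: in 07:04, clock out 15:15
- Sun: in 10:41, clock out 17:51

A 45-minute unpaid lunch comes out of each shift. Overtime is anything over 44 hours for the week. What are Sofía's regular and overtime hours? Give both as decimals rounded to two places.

Regular 36.47 hours, overtime 0.00 hours

Wed: 09:46–17:57 = 8 h 11 min; less 45 min break → 7 h 26 min
Thu: 09:42–17:51 = 8 h 9 min; less 45 min break → 7 h 24 min
Fri: 07:33–16:05 = 8 h 32 min; less 45 min break → 7 h 47 min
Sat: 07:04–15:15 = 8 h 11 min; less 45 min break → 7 h 26 min
Sun: 10:41–17:51 = 7 h 10 min; less 45 min break → 6 h 25 min
Total worked: 36 h 28 min = 36.47 h.
Threshold 44 h → overtime 0 h 0 min, regular 36 h 28 min.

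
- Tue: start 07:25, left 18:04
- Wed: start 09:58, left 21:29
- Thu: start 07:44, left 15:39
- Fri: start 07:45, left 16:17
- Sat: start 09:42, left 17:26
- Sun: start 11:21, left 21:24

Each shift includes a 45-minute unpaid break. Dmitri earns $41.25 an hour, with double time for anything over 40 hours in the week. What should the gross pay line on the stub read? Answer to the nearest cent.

Tue: 07:25–18:04 = 10 h 39 min; less 45 min break → 9 h 54 min
Wed: 09:58–21:29 = 11 h 31 min; less 45 min break → 10 h 46 min
Thu: 07:44–15:39 = 7 h 55 min; less 45 min break → 7 h 10 min
Fri: 07:45–16:17 = 8 h 32 min; less 45 min break → 7 h 47 min
Sat: 09:42–17:26 = 7 h 44 min; less 45 min break → 6 h 59 min
Sun: 11:21–21:24 = 10 h 3 min; less 45 min break → 9 h 18 min
Total worked: 51 h 54 min = 3114 min.
Regular 40 h 0 min = 2400 min at $41.25/h; overtime 11 h 54 min = 714 min at $82.50/h.
Pay = (2400 × $41.25 + 714 × $82.50) ÷ 60 = $2631.75.

$2631.75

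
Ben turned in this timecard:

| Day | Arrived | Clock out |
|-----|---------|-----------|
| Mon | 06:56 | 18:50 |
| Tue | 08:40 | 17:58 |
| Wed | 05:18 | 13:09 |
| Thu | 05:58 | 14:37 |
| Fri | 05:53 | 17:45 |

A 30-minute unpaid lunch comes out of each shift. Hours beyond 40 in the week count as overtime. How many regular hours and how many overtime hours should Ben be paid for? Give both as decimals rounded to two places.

Regular 40.00 hours, overtime 7.07 hours

Mon: 06:56–18:50 = 11 h 54 min; less 30 min break → 11 h 24 min
Tue: 08:40–17:58 = 9 h 18 min; less 30 min break → 8 h 48 min
Wed: 05:18–13:09 = 7 h 51 min; less 30 min break → 7 h 21 min
Thu: 05:58–14:37 = 8 h 39 min; less 30 min break → 8 h 9 min
Fri: 05:53–17:45 = 11 h 52 min; less 30 min break → 11 h 22 min
Total worked: 47 h 4 min = 47.07 h.
Threshold 40 h → overtime 7 h 4 min, regular 40 h 0 min.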